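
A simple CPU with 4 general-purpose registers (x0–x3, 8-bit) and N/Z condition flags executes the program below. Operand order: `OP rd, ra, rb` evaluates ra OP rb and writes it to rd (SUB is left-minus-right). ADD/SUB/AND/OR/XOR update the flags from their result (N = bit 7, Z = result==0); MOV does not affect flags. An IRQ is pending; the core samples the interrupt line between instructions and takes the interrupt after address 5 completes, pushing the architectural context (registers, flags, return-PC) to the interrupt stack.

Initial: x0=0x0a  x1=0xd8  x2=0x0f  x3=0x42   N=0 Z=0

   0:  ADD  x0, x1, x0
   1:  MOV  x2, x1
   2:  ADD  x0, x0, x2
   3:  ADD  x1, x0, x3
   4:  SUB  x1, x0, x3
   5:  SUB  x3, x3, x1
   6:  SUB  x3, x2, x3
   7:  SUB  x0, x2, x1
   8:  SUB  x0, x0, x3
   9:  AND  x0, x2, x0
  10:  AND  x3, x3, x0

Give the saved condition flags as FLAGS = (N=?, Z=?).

FLAGS = (N=1, Z=0)

after  0: x0=0xe2 x1=0xd8 x2=0x0f x3=0x42  N=1 Z=0
after  1: x0=0xe2 x1=0xd8 x2=0xd8 x3=0x42  N=1 Z=0
after  2: x0=0xba x1=0xd8 x2=0xd8 x3=0x42  N=1 Z=0
after  3: x0=0xba x1=0xfc x2=0xd8 x3=0x42  N=1 Z=0
after  4: x0=0xba x1=0x78 x2=0xd8 x3=0x42  N=0 Z=0
after  5: x0=0xba x1=0x78 x2=0xd8 x3=0xca  N=1 Z=0
-- IRQ taken; context saved, return-PC = 6 --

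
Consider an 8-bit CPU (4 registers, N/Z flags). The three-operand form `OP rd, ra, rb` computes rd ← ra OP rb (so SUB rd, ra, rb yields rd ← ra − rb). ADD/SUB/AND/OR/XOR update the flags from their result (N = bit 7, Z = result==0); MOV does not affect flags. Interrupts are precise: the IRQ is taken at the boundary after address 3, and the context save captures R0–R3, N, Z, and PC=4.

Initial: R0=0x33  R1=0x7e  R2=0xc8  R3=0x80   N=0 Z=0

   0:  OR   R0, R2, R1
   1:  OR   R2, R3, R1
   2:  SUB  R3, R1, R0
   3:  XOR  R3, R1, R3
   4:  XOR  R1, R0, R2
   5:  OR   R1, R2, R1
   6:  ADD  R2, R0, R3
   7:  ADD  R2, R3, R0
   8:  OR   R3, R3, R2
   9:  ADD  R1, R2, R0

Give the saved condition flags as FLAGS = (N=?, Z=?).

after  0: R0=0xfe R1=0x7e R2=0xc8 R3=0x80  N=1 Z=0
after  1: R0=0xfe R1=0x7e R2=0xfe R3=0x80  N=1 Z=0
after  2: R0=0xfe R1=0x7e R2=0xfe R3=0x80  N=1 Z=0
after  3: R0=0xfe R1=0x7e R2=0xfe R3=0xfe  N=1 Z=0
-- IRQ taken; context saved, return-PC = 4 --

FLAGS = (N=1, Z=0)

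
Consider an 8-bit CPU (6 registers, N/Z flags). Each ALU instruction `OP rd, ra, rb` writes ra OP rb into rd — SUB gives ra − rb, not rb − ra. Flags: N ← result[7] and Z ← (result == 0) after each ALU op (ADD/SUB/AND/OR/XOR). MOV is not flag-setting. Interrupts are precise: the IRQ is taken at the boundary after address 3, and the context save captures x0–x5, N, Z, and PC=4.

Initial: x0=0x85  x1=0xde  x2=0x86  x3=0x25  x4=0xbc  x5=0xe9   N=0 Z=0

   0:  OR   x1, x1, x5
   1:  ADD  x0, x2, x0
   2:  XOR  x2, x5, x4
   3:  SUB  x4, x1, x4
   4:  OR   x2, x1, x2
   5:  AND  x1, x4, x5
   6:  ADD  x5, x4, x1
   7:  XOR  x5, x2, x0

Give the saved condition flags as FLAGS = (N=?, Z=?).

after  0: x0=0x85 x1=0xff x2=0x86 x3=0x25 x4=0xbc x5=0xe9  N=1 Z=0
after  1: x0=0x0b x1=0xff x2=0x86 x3=0x25 x4=0xbc x5=0xe9  N=0 Z=0
after  2: x0=0x0b x1=0xff x2=0x55 x3=0x25 x4=0xbc x5=0xe9  N=0 Z=0
after  3: x0=0x0b x1=0xff x2=0x55 x3=0x25 x4=0x43 x5=0xe9  N=0 Z=0
-- IRQ taken; context saved, return-PC = 4 --

FLAGS = (N=0, Z=0)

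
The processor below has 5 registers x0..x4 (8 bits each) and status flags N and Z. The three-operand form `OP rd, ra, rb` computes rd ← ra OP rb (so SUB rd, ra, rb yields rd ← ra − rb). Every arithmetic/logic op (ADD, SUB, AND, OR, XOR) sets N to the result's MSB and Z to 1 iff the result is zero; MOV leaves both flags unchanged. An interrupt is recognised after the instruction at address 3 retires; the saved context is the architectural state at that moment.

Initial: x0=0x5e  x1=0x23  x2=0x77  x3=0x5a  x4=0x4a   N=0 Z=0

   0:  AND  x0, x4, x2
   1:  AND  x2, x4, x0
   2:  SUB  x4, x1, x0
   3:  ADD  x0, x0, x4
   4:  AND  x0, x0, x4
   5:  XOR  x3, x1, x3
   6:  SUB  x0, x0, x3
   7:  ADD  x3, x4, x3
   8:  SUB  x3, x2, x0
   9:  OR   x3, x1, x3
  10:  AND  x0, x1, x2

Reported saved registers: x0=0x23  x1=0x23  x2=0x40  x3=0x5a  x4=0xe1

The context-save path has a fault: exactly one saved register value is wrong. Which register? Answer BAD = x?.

BAD = x2

after  0: x0=0x42 x1=0x23 x2=0x77 x3=0x5a x4=0x4a  N=0 Z=0
after  1: x0=0x42 x1=0x23 x2=0x42 x3=0x5a x4=0x4a  N=0 Z=0
after  2: x0=0x42 x1=0x23 x2=0x42 x3=0x5a x4=0xe1  N=1 Z=0
after  3: x0=0x23 x1=0x23 x2=0x42 x3=0x5a x4=0xe1  N=0 Z=0
-- IRQ taken; context saved, return-PC = 4 --
mismatch: x2: reported 0x40 vs actual 0x42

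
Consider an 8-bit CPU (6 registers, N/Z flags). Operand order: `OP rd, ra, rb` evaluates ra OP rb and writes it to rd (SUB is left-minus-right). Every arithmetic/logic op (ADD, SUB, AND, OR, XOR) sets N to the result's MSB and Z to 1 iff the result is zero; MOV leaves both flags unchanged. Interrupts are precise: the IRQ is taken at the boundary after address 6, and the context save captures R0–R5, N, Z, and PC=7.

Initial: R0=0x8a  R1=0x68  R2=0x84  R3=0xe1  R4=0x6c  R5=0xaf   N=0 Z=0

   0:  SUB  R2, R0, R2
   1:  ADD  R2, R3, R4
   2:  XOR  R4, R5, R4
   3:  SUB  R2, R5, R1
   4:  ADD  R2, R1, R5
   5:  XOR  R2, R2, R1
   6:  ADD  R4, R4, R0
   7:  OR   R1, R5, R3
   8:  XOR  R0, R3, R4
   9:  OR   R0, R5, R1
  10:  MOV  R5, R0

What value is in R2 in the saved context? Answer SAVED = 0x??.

after  0: R0=0x8a R1=0x68 R2=0x06 R3=0xe1 R4=0x6c R5=0xaf  N=0 Z=0
after  1: R0=0x8a R1=0x68 R2=0x4d R3=0xe1 R4=0x6c R5=0xaf  N=0 Z=0
after  2: R0=0x8a R1=0x68 R2=0x4d R3=0xe1 R4=0xc3 R5=0xaf  N=1 Z=0
after  3: R0=0x8a R1=0x68 R2=0x47 R3=0xe1 R4=0xc3 R5=0xaf  N=0 Z=0
after  4: R0=0x8a R1=0x68 R2=0x17 R3=0xe1 R4=0xc3 R5=0xaf  N=0 Z=0
after  5: R0=0x8a R1=0x68 R2=0x7f R3=0xe1 R4=0xc3 R5=0xaf  N=0 Z=0
after  6: R0=0x8a R1=0x68 R2=0x7f R3=0xe1 R4=0x4d R5=0xaf  N=0 Z=0
-- IRQ taken; context saved, return-PC = 7 --

SAVED = 0x7f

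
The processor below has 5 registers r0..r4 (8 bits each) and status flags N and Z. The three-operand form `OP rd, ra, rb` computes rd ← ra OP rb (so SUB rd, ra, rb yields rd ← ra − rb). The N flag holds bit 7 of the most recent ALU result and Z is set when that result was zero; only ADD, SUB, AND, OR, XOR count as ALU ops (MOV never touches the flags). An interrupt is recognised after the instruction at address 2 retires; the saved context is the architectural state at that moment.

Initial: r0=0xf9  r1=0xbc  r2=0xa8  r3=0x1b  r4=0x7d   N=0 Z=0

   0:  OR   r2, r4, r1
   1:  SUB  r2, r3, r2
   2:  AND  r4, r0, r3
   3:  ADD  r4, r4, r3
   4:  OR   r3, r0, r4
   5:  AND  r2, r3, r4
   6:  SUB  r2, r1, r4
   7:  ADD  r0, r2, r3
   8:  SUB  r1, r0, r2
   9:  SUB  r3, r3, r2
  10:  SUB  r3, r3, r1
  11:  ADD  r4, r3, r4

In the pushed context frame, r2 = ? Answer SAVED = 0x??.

after  0: r0=0xf9 r1=0xbc r2=0xfd r3=0x1b r4=0x7d  N=1 Z=0
after  1: r0=0xf9 r1=0xbc r2=0x1e r3=0x1b r4=0x7d  N=0 Z=0
after  2: r0=0xf9 r1=0xbc r2=0x1e r3=0x1b r4=0x19  N=0 Z=0
-- IRQ taken; context saved, return-PC = 3 --

SAVED = 0x1e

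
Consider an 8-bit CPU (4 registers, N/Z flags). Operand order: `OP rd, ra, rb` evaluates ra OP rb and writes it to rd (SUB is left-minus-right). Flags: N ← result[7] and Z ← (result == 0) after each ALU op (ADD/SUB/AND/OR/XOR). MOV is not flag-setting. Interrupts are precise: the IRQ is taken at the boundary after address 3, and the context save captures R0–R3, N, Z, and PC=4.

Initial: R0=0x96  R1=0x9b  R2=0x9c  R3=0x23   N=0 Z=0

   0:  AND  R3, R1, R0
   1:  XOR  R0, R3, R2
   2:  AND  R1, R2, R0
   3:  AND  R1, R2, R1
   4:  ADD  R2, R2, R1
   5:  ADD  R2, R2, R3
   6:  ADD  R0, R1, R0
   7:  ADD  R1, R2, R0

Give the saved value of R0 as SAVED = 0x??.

SAVED = 0x0e

after  0: R0=0x96 R1=0x9b R2=0x9c R3=0x92  N=1 Z=0
after  1: R0=0x0e R1=0x9b R2=0x9c R3=0x92  N=0 Z=0
after  2: R0=0x0e R1=0x0c R2=0x9c R3=0x92  N=0 Z=0
after  3: R0=0x0e R1=0x0c R2=0x9c R3=0x92  N=0 Z=0
-- IRQ taken; context saved, return-PC = 4 --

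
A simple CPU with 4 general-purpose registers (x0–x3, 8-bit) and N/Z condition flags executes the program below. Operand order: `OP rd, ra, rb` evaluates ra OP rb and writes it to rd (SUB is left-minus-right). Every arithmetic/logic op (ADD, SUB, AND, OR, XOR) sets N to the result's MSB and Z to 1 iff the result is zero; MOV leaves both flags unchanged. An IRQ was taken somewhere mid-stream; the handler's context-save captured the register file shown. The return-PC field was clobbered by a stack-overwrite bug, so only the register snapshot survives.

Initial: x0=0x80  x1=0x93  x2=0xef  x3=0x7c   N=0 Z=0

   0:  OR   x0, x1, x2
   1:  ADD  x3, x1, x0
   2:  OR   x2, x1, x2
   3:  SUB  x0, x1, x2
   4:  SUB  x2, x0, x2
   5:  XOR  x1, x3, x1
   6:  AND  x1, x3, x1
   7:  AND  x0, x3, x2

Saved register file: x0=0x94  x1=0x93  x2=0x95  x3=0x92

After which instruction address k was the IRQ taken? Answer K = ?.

K = 4

after  0: x0=0xff x1=0x93 x2=0xef x3=0x7c  N=1 Z=0
after  1: x0=0xff x1=0x93 x2=0xef x3=0x92  N=1 Z=0
after  2: x0=0xff x1=0x93 x2=0xff x3=0x92  N=1 Z=0
after  3: x0=0x94 x1=0x93 x2=0xff x3=0x92  N=1 Z=0
after  4: x0=0x94 x1=0x93 x2=0x95 x3=0x92  N=1 Z=0
-- IRQ taken; context saved, return-PC = 5 --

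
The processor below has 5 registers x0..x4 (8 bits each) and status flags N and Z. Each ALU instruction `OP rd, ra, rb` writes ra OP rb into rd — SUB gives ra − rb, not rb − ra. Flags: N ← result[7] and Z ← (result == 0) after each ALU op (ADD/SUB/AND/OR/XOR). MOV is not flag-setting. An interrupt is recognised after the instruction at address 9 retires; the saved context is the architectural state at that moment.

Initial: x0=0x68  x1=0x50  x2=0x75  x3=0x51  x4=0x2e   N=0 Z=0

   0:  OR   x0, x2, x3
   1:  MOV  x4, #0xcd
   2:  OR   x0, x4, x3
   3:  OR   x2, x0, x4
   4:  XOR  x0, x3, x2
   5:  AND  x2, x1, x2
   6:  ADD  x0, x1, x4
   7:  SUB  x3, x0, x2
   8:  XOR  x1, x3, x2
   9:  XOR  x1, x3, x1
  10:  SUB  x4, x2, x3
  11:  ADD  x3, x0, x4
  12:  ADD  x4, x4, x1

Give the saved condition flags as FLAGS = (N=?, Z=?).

after  0: x0=0x75 x1=0x50 x2=0x75 x3=0x51 x4=0x2e  N=0 Z=0
after  1: x0=0x75 x1=0x50 x2=0x75 x3=0x51 x4=0xcd  N=0 Z=0
after  2: x0=0xdd x1=0x50 x2=0x75 x3=0x51 x4=0xcd  N=1 Z=0
after  3: x0=0xdd x1=0x50 x2=0xdd x3=0x51 x4=0xcd  N=1 Z=0
after  4: x0=0x8c x1=0x50 x2=0xdd x3=0x51 x4=0xcd  N=1 Z=0
after  5: x0=0x8c x1=0x50 x2=0x50 x3=0x51 x4=0xcd  N=0 Z=0
after  6: x0=0x1d x1=0x50 x2=0x50 x3=0x51 x4=0xcd  N=0 Z=0
after  7: x0=0x1d x1=0x50 x2=0x50 x3=0xcd x4=0xcd  N=1 Z=0
after  8: x0=0x1d x1=0x9d x2=0x50 x3=0xcd x4=0xcd  N=1 Z=0
after  9: x0=0x1d x1=0x50 x2=0x50 x3=0xcd x4=0xcd  N=0 Z=0
-- IRQ taken; context saved, return-PC = 10 --

FLAGS = (N=0, Z=0)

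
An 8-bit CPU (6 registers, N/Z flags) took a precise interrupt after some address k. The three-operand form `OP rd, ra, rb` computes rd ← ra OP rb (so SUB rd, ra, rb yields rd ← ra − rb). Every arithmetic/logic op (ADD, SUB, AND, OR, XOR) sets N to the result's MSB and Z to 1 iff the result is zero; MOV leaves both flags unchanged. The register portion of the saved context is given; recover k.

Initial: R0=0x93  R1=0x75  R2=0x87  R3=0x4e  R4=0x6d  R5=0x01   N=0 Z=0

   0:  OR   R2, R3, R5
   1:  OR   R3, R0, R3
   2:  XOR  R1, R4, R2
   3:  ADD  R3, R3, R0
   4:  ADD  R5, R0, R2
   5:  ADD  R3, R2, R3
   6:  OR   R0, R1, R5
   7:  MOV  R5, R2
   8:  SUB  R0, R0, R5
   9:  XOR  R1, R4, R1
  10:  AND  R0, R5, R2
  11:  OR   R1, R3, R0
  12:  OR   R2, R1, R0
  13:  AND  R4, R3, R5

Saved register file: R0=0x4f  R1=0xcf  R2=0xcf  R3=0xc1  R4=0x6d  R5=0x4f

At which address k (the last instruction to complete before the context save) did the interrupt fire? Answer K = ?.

after  0: R0=0x93 R1=0x75 R2=0x4f R3=0x4e R4=0x6d R5=0x01  N=0 Z=0
after  1: R0=0x93 R1=0x75 R2=0x4f R3=0xdf R4=0x6d R5=0x01  N=1 Z=0
after  2: R0=0x93 R1=0x22 R2=0x4f R3=0xdf R4=0x6d R5=0x01  N=0 Z=0
after  3: R0=0x93 R1=0x22 R2=0x4f R3=0x72 R4=0x6d R5=0x01  N=0 Z=0
after  4: R0=0x93 R1=0x22 R2=0x4f R3=0x72 R4=0x6d R5=0xe2  N=1 Z=0
after  5: R0=0x93 R1=0x22 R2=0x4f R3=0xc1 R4=0x6d R5=0xe2  N=1 Z=0
after  6: R0=0xe2 R1=0x22 R2=0x4f R3=0xc1 R4=0x6d R5=0xe2  N=1 Z=0
after  7: R0=0xe2 R1=0x22 R2=0x4f R3=0xc1 R4=0x6d R5=0x4f  N=1 Z=0
after  8: R0=0x93 R1=0x22 R2=0x4f R3=0xc1 R4=0x6d R5=0x4f  N=1 Z=0
after  9: R0=0x93 R1=0x4f R2=0x4f R3=0xc1 R4=0x6d R5=0x4f  N=0 Z=0
after 10: R0=0x4f R1=0x4f R2=0x4f R3=0xc1 R4=0x6d R5=0x4f  N=0 Z=0
after 11: R0=0x4f R1=0xcf R2=0x4f R3=0xc1 R4=0x6d R5=0x4f  N=1 Z=0
after 12: R0=0x4f R1=0xcf R2=0xcf R3=0xc1 R4=0x6d R5=0x4f  N=1 Z=0
-- IRQ taken; context saved, return-PC = 13 --

K = 12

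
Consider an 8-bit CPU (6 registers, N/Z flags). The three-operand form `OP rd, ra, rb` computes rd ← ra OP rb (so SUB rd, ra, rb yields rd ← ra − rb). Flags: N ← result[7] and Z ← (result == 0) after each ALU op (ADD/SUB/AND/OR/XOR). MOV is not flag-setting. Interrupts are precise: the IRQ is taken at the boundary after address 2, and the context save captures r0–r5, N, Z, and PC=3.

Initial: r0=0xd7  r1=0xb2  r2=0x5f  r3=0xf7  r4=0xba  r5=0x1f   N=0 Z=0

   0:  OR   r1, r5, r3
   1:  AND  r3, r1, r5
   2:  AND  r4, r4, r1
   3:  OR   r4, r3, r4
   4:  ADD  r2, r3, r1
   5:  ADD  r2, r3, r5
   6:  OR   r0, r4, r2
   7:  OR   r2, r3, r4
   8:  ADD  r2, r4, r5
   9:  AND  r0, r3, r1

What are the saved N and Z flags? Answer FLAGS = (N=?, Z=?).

after  0: r0=0xd7 r1=0xff r2=0x5f r3=0xf7 r4=0xba r5=0x1f  N=1 Z=0
after  1: r0=0xd7 r1=0xff r2=0x5f r3=0x1f r4=0xba r5=0x1f  N=0 Z=0
after  2: r0=0xd7 r1=0xff r2=0x5f r3=0x1f r4=0xba r5=0x1f  N=1 Z=0
-- IRQ taken; context saved, return-PC = 3 --

FLAGS = (N=1, Z=0)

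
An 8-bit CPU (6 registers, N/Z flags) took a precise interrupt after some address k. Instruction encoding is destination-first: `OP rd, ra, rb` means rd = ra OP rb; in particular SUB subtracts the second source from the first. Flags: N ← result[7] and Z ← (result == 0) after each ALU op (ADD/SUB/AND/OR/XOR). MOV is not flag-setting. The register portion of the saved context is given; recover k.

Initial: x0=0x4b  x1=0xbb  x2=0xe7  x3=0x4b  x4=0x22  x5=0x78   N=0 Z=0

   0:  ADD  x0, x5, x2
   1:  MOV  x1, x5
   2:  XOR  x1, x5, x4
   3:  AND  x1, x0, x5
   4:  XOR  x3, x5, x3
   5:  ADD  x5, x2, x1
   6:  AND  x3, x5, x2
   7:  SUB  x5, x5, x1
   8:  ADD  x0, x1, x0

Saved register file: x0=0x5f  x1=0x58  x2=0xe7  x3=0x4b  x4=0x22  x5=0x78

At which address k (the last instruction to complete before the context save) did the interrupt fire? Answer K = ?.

K = 3

after  0: x0=0x5f x1=0xbb x2=0xe7 x3=0x4b x4=0x22 x5=0x78  N=0 Z=0
after  1: x0=0x5f x1=0x78 x2=0xe7 x3=0x4b x4=0x22 x5=0x78  N=0 Z=0
after  2: x0=0x5f x1=0x5a x2=0xe7 x3=0x4b x4=0x22 x5=0x78  N=0 Z=0
after  3: x0=0x5f x1=0x58 x2=0xe7 x3=0x4b x4=0x22 x5=0x78  N=0 Z=0
-- IRQ taken; context saved, return-PC = 4 --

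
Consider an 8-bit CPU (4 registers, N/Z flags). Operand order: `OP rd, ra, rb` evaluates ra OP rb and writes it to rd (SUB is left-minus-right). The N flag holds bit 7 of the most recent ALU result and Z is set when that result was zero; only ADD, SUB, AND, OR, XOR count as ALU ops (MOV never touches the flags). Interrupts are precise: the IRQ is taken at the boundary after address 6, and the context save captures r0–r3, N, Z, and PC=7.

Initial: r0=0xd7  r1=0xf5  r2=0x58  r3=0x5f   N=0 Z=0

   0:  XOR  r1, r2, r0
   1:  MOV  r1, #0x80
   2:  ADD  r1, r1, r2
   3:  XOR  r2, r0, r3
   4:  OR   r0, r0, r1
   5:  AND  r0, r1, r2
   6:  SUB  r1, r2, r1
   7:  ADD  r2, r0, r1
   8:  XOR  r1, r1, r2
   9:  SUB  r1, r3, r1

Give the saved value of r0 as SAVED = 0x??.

after  0: r0=0xd7 r1=0x8f r2=0x58 r3=0x5f  N=1 Z=0
after  1: r0=0xd7 r1=0x80 r2=0x58 r3=0x5f  N=1 Z=0
after  2: r0=0xd7 r1=0xd8 r2=0x58 r3=0x5f  N=1 Z=0
after  3: r0=0xd7 r1=0xd8 r2=0x88 r3=0x5f  N=1 Z=0
after  4: r0=0xdf r1=0xd8 r2=0x88 r3=0x5f  N=1 Z=0
after  5: r0=0x88 r1=0xd8 r2=0x88 r3=0x5f  N=1 Z=0
after  6: r0=0x88 r1=0xb0 r2=0x88 r3=0x5f  N=1 Z=0
-- IRQ taken; context saved, return-PC = 7 --

SAVED = 0x88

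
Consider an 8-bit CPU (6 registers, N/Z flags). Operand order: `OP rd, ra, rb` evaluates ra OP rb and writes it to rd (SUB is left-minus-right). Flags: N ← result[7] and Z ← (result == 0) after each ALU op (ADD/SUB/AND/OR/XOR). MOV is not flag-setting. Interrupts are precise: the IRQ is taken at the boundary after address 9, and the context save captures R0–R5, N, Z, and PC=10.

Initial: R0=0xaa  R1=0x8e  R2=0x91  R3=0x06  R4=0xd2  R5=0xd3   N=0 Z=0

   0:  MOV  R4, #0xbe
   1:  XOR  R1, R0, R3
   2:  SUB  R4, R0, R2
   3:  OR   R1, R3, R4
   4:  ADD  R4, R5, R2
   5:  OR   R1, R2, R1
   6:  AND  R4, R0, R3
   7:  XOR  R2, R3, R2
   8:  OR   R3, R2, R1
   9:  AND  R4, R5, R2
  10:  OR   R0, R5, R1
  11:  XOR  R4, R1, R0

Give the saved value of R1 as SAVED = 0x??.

after  0: R0=0xaa R1=0x8e R2=0x91 R3=0x06 R4=0xbe R5=0xd3  N=0 Z=0
after  1: R0=0xaa R1=0xac R2=0x91 R3=0x06 R4=0xbe R5=0xd3  N=1 Z=0
after  2: R0=0xaa R1=0xac R2=0x91 R3=0x06 R4=0x19 R5=0xd3  N=0 Z=0
after  3: R0=0xaa R1=0x1f R2=0x91 R3=0x06 R4=0x19 R5=0xd3  N=0 Z=0
after  4: R0=0xaa R1=0x1f R2=0x91 R3=0x06 R4=0x64 R5=0xd3  N=0 Z=0
after  5: R0=0xaa R1=0x9f R2=0x91 R3=0x06 R4=0x64 R5=0xd3  N=1 Z=0
after  6: R0=0xaa R1=0x9f R2=0x91 R3=0x06 R4=0x02 R5=0xd3  N=0 Z=0
after  7: R0=0xaa R1=0x9f R2=0x97 R3=0x06 R4=0x02 R5=0xd3  N=1 Z=0
after  8: R0=0xaa R1=0x9f R2=0x97 R3=0x9f R4=0x02 R5=0xd3  N=1 Z=0
after  9: R0=0xaa R1=0x9f R2=0x97 R3=0x9f R4=0x93 R5=0xd3  N=1 Z=0
-- IRQ taken; context saved, return-PC = 10 --

SAVED = 0x9f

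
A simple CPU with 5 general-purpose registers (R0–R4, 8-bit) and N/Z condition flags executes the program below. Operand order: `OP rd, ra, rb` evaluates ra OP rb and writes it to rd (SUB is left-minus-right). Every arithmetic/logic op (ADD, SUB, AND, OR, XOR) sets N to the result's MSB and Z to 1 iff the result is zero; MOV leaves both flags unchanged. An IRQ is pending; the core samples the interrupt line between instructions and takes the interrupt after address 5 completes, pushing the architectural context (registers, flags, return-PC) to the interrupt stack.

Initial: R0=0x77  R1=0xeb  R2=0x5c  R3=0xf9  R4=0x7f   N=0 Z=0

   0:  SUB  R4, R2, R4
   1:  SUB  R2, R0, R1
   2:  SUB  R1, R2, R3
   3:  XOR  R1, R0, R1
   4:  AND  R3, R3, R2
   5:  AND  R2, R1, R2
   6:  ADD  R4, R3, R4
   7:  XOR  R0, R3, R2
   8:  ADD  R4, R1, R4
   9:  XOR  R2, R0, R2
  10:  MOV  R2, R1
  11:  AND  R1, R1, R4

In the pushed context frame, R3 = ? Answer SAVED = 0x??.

after  0: R0=0x77 R1=0xeb R2=0x5c R3=0xf9 R4=0xdd  N=1 Z=0
after  1: R0=0x77 R1=0xeb R2=0x8c R3=0xf9 R4=0xdd  N=1 Z=0
after  2: R0=0x77 R1=0x93 R2=0x8c R3=0xf9 R4=0xdd  N=1 Z=0
after  3: R0=0x77 R1=0xe4 R2=0x8c R3=0xf9 R4=0xdd  N=1 Z=0
after  4: R0=0x77 R1=0xe4 R2=0x8c R3=0x88 R4=0xdd  N=1 Z=0
after  5: R0=0x77 R1=0xe4 R2=0x84 R3=0x88 R4=0xdd  N=1 Z=0
-- IRQ taken; context saved, return-PC = 6 --

SAVED = 0x88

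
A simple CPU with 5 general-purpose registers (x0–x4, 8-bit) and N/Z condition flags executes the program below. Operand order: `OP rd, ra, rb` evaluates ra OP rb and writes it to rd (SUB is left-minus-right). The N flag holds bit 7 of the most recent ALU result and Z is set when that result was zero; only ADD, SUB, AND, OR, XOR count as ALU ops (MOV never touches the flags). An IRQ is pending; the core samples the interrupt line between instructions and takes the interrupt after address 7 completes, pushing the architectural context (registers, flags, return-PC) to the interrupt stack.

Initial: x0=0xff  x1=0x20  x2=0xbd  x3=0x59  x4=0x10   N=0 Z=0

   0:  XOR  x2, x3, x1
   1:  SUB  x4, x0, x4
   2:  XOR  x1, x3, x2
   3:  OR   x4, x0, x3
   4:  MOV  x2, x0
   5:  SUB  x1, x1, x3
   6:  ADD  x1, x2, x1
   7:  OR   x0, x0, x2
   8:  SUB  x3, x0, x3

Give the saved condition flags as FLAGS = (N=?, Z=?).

after  0: x0=0xff x1=0x20 x2=0x79 x3=0x59 x4=0x10  N=0 Z=0
after  1: x0=0xff x1=0x20 x2=0x79 x3=0x59 x4=0xef  N=1 Z=0
after  2: x0=0xff x1=0x20 x2=0x79 x3=0x59 x4=0xef  N=0 Z=0
after  3: x0=0xff x1=0x20 x2=0x79 x3=0x59 x4=0xff  N=1 Z=0
after  4: x0=0xff x1=0x20 x2=0xff x3=0x59 x4=0xff  N=1 Z=0
after  5: x0=0xff x1=0xc7 x2=0xff x3=0x59 x4=0xff  N=1 Z=0
after  6: x0=0xff x1=0xc6 x2=0xff x3=0x59 x4=0xff  N=1 Z=0
after  7: x0=0xff x1=0xc6 x2=0xff x3=0x59 x4=0xff  N=1 Z=0
-- IRQ taken; context saved, return-PC = 8 --

FLAGS = (N=1, Z=0)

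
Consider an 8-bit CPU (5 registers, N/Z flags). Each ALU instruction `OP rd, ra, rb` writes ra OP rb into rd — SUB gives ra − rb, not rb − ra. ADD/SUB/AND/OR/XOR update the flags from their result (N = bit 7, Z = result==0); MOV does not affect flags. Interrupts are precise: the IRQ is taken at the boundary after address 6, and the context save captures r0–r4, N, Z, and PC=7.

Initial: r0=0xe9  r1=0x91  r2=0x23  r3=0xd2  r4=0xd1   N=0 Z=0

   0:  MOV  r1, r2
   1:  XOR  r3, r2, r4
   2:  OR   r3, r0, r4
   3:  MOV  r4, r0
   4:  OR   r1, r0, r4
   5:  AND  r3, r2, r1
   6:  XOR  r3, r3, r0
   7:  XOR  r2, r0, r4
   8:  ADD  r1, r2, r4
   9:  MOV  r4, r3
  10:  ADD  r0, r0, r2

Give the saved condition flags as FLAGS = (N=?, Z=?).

after  0: r0=0xe9 r1=0x23 r2=0x23 r3=0xd2 r4=0xd1  N=0 Z=0
after  1: r0=0xe9 r1=0x23 r2=0x23 r3=0xf2 r4=0xd1  N=1 Z=0
after  2: r0=0xe9 r1=0x23 r2=0x23 r3=0xf9 r4=0xd1  N=1 Z=0
after  3: r0=0xe9 r1=0x23 r2=0x23 r3=0xf9 r4=0xe9  N=1 Z=0
after  4: r0=0xe9 r1=0xe9 r2=0x23 r3=0xf9 r4=0xe9  N=1 Z=0
after  5: r0=0xe9 r1=0xe9 r2=0x23 r3=0x21 r4=0xe9  N=0 Z=0
after  6: r0=0xe9 r1=0xe9 r2=0x23 r3=0xc8 r4=0xe9  N=1 Z=0
-- IRQ taken; context saved, return-PC = 7 --

FLAGS = (N=1, Z=0)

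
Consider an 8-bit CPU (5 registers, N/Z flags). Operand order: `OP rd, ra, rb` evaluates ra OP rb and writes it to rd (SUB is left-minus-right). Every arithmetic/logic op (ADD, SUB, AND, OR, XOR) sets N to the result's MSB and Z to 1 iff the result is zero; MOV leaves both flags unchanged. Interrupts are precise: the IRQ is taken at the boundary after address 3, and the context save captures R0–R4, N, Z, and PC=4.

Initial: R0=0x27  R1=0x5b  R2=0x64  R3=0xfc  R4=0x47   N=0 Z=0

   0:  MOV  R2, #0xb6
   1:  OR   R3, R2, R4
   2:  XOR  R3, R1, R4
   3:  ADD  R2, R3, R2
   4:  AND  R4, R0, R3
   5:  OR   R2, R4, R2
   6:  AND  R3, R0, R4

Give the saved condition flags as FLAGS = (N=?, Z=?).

FLAGS = (N=1, Z=0)

after  0: R0=0x27 R1=0x5b R2=0xb6 R3=0xfc R4=0x47  N=0 Z=0
after  1: R0=0x27 R1=0x5b R2=0xb6 R3=0xf7 R4=0x47  N=1 Z=0
after  2: R0=0x27 R1=0x5b R2=0xb6 R3=0x1c R4=0x47  N=0 Z=0
after  3: R0=0x27 R1=0x5b R2=0xd2 R3=0x1c R4=0x47  N=1 Z=0
-- IRQ taken; context saved, return-PC = 4 --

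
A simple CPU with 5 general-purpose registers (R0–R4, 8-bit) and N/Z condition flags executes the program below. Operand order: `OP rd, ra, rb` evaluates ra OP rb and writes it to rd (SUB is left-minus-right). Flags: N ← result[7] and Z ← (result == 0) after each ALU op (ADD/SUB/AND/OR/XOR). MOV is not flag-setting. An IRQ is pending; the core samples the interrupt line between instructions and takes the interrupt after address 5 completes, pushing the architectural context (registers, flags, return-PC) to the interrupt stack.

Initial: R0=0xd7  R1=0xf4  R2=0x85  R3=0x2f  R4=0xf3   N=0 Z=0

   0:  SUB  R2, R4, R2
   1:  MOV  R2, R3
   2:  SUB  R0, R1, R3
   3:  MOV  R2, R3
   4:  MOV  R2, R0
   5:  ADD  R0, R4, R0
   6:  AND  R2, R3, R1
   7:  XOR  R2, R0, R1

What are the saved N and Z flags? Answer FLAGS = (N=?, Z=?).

FLAGS = (N=1, Z=0)

after  0: R0=0xd7 R1=0xf4 R2=0x6e R3=0x2f R4=0xf3  N=0 Z=0
after  1: R0=0xd7 R1=0xf4 R2=0x2f R3=0x2f R4=0xf3  N=0 Z=0
after  2: R0=0xc5 R1=0xf4 R2=0x2f R3=0x2f R4=0xf3  N=1 Z=0
after  3: R0=0xc5 R1=0xf4 R2=0x2f R3=0x2f R4=0xf3  N=1 Z=0
after  4: R0=0xc5 R1=0xf4 R2=0xc5 R3=0x2f R4=0xf3  N=1 Z=0
after  5: R0=0xb8 R1=0xf4 R2=0xc5 R3=0x2f R4=0xf3  N=1 Z=0
-- IRQ taken; context saved, return-PC = 6 --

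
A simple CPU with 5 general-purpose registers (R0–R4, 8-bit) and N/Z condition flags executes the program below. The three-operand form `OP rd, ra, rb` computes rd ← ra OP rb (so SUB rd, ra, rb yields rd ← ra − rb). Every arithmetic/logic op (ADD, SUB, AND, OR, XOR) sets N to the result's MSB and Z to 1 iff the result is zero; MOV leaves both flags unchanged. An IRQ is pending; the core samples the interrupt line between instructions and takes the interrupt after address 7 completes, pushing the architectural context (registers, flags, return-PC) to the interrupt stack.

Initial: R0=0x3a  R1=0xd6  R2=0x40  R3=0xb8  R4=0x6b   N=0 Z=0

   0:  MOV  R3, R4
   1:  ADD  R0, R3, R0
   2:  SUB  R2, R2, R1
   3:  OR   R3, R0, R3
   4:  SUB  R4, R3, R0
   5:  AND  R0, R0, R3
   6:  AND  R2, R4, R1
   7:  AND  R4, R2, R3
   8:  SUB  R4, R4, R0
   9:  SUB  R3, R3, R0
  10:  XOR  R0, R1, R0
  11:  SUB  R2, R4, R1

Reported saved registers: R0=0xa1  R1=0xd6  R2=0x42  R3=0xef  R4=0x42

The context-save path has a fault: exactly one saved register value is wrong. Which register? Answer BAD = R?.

after  0: R0=0x3a R1=0xd6 R2=0x40 R3=0x6b R4=0x6b  N=0 Z=0
after  1: R0=0xa5 R1=0xd6 R2=0x40 R3=0x6b R4=0x6b  N=1 Z=0
after  2: R0=0xa5 R1=0xd6 R2=0x6a R3=0x6b R4=0x6b  N=0 Z=0
after  3: R0=0xa5 R1=0xd6 R2=0x6a R3=0xef R4=0x6b  N=1 Z=0
after  4: R0=0xa5 R1=0xd6 R2=0x6a R3=0xef R4=0x4a  N=0 Z=0
after  5: R0=0xa5 R1=0xd6 R2=0x6a R3=0xef R4=0x4a  N=1 Z=0
after  6: R0=0xa5 R1=0xd6 R2=0x42 R3=0xef R4=0x4a  N=0 Z=0
after  7: R0=0xa5 R1=0xd6 R2=0x42 R3=0xef R4=0x42  N=0 Z=0
-- IRQ taken; context saved, return-PC = 8 --
mismatch: R0: reported 0xa1 vs actual 0xa5

BAD = R0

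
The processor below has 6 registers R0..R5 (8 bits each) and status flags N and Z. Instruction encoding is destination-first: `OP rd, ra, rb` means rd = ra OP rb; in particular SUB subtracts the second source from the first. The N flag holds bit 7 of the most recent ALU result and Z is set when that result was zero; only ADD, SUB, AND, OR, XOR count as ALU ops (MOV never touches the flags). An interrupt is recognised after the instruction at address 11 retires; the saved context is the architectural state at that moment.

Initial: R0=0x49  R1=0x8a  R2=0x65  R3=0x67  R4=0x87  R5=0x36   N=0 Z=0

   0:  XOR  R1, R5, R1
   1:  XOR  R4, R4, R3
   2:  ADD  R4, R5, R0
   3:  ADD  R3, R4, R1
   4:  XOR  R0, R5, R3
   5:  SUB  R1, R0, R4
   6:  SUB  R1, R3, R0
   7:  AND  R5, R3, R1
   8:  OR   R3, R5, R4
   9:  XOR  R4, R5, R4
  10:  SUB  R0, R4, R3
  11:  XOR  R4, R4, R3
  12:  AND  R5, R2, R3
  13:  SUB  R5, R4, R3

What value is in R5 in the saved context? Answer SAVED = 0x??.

SAVED = 0x2a

after  0: R0=0x49 R1=0xbc R2=0x65 R3=0x67 R4=0x87 R5=0x36  N=1 Z=0
after  1: R0=0x49 R1=0xbc R2=0x65 R3=0x67 R4=0xe0 R5=0x36  N=1 Z=0
after  2: R0=0x49 R1=0xbc R2=0x65 R3=0x67 R4=0x7f R5=0x36  N=0 Z=0
after  3: R0=0x49 R1=0xbc R2=0x65 R3=0x3b R4=0x7f R5=0x36  N=0 Z=0
after  4: R0=0x0d R1=0xbc R2=0x65 R3=0x3b R4=0x7f R5=0x36  N=0 Z=0
after  5: R0=0x0d R1=0x8e R2=0x65 R3=0x3b R4=0x7f R5=0x36  N=1 Z=0
after  6: R0=0x0d R1=0x2e R2=0x65 R3=0x3b R4=0x7f R5=0x36  N=0 Z=0
after  7: R0=0x0d R1=0x2e R2=0x65 R3=0x3b R4=0x7f R5=0x2a  N=0 Z=0
after  8: R0=0x0d R1=0x2e R2=0x65 R3=0x7f R4=0x7f R5=0x2a  N=0 Z=0
after  9: R0=0x0d R1=0x2e R2=0x65 R3=0x7f R4=0x55 R5=0x2a  N=0 Z=0
after 10: R0=0xd6 R1=0x2e R2=0x65 R3=0x7f R4=0x55 R5=0x2a  N=1 Z=0
after 11: R0=0xd6 R1=0x2e R2=0x65 R3=0x7f R4=0x2a R5=0x2a  N=0 Z=0
-- IRQ taken; context saved, return-PC = 12 --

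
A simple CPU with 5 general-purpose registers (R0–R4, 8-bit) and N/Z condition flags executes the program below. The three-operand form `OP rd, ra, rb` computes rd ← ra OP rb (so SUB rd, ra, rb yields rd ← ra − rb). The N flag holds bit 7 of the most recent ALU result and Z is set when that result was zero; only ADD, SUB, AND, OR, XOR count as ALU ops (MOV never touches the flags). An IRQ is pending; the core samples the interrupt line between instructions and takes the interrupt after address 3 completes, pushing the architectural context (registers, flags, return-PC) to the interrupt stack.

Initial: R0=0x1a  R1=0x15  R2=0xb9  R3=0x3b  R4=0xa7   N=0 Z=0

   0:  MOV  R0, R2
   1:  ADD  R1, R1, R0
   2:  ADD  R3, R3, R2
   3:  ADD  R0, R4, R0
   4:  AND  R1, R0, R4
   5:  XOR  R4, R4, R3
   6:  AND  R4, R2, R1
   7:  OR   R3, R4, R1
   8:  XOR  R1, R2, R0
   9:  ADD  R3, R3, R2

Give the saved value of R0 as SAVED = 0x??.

SAVED = 0x60

after  0: R0=0xb9 R1=0x15 R2=0xb9 R3=0x3b R4=0xa7  N=0 Z=0
after  1: R0=0xb9 R1=0xce R2=0xb9 R3=0x3b R4=0xa7  N=1 Z=0
after  2: R0=0xb9 R1=0xce R2=0xb9 R3=0xf4 R4=0xa7  N=1 Z=0
after  3: R0=0x60 R1=0xce R2=0xb9 R3=0xf4 R4=0xa7  N=0 Z=0
-- IRQ taken; context saved, return-PC = 4 --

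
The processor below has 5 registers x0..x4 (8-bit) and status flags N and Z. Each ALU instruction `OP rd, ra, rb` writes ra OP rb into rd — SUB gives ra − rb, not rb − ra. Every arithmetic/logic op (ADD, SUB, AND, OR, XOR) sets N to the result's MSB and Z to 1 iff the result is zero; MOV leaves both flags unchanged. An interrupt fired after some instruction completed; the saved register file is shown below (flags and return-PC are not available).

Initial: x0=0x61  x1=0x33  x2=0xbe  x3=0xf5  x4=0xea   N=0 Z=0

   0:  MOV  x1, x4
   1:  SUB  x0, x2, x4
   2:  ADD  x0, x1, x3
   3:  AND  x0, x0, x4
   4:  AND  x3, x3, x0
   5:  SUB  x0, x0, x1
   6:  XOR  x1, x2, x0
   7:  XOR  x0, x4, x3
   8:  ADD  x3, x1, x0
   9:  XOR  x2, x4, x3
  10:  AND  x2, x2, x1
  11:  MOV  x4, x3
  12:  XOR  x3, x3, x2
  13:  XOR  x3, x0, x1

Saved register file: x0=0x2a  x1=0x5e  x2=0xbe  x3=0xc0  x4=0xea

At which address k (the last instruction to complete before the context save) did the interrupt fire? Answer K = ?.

K = 7

after  0: x0=0x61 x1=0xea x2=0xbe x3=0xf5 x4=0xea  N=0 Z=0
after  1: x0=0xd4 x1=0xea x2=0xbe x3=0xf5 x4=0xea  N=1 Z=0
after  2: x0=0xdf x1=0xea x2=0xbe x3=0xf5 x4=0xea  N=1 Z=0
after  3: x0=0xca x1=0xea x2=0xbe x3=0xf5 x4=0xea  N=1 Z=0
after  4: x0=0xca x1=0xea x2=0xbe x3=0xc0 x4=0xea  N=1 Z=0
after  5: x0=0xe0 x1=0xea x2=0xbe x3=0xc0 x4=0xea  N=1 Z=0
after  6: x0=0xe0 x1=0x5e x2=0xbe x3=0xc0 x4=0xea  N=0 Z=0
after  7: x0=0x2a x1=0x5e x2=0xbe x3=0xc0 x4=0xea  N=0 Z=0
-- IRQ taken; context saved, return-PC = 8 --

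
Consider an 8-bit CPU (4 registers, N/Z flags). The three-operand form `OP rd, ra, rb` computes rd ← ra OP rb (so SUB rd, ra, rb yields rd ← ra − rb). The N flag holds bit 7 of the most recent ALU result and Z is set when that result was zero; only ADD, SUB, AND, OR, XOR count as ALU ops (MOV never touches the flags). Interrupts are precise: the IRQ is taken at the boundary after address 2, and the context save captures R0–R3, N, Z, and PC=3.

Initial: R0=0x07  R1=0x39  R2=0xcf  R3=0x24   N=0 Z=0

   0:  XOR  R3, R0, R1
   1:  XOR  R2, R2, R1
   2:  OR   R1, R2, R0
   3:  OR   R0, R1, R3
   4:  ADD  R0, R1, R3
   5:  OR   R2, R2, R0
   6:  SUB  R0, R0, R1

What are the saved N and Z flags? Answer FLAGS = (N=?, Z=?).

FLAGS = (N=1, Z=0)

after  0: R0=0x07 R1=0x39 R2=0xcf R3=0x3e  N=0 Z=0
after  1: R0=0x07 R1=0x39 R2=0xf6 R3=0x3e  N=1 Z=0
after  2: R0=0x07 R1=0xf7 R2=0xf6 R3=0x3e  N=1 Z=0
-- IRQ taken; context saved, return-PC = 3 --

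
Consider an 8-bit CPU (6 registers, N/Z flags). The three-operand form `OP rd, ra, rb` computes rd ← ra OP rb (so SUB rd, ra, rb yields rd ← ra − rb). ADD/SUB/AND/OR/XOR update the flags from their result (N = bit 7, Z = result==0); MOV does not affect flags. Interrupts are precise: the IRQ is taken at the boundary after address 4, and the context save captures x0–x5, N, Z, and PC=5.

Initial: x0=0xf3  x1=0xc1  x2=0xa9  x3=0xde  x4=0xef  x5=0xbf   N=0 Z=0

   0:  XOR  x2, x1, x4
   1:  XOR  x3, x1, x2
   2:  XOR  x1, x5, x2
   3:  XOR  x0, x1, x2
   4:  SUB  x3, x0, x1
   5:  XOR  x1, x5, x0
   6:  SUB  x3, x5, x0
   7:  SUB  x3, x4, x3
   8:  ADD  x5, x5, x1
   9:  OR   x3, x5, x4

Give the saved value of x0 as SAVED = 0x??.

after  0: x0=0xf3 x1=0xc1 x2=0x2e x3=0xde x4=0xef x5=0xbf  N=0 Z=0
after  1: x0=0xf3 x1=0xc1 x2=0x2e x3=0xef x4=0xef x5=0xbf  N=1 Z=0
after  2: x0=0xf3 x1=0x91 x2=0x2e x3=0xef x4=0xef x5=0xbf  N=1 Z=0
after  3: x0=0xbf x1=0x91 x2=0x2e x3=0xef x4=0xef x5=0xbf  N=1 Z=0
after  4: x0=0xbf x1=0x91 x2=0x2e x3=0x2e x4=0xef x5=0xbf  N=0 Z=0
-- IRQ taken; context saved, return-PC = 5 --

SAVED = 0xbf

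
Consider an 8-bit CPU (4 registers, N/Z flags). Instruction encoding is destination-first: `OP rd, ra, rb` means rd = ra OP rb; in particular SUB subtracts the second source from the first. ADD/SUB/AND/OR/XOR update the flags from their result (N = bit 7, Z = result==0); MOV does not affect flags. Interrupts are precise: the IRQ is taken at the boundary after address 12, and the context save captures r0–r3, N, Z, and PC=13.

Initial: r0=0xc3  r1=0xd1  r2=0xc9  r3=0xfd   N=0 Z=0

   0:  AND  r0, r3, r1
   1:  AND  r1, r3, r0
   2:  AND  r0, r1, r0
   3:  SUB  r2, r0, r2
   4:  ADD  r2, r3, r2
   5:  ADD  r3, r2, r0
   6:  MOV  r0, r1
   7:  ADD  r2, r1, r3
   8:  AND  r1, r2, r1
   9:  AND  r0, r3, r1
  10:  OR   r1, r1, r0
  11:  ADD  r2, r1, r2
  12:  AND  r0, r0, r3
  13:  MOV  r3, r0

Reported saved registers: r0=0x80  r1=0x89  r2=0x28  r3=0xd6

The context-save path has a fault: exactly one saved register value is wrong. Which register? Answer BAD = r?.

BAD = r1

after  0: r0=0xd1 r1=0xd1 r2=0xc9 r3=0xfd  N=1 Z=0
after  1: r0=0xd1 r1=0xd1 r2=0xc9 r3=0xfd  N=1 Z=0
after  2: r0=0xd1 r1=0xd1 r2=0xc9 r3=0xfd  N=1 Z=0
after  3: r0=0xd1 r1=0xd1 r2=0x08 r3=0xfd  N=0 Z=0
after  4: r0=0xd1 r1=0xd1 r2=0x05 r3=0xfd  N=0 Z=0
after  5: r0=0xd1 r1=0xd1 r2=0x05 r3=0xd6  N=1 Z=0
after  6: r0=0xd1 r1=0xd1 r2=0x05 r3=0xd6  N=1 Z=0
after  7: r0=0xd1 r1=0xd1 r2=0xa7 r3=0xd6  N=1 Z=0
after  8: r0=0xd1 r1=0x81 r2=0xa7 r3=0xd6  N=1 Z=0
after  9: r0=0x80 r1=0x81 r2=0xa7 r3=0xd6  N=1 Z=0
after 10: r0=0x80 r1=0x81 r2=0xa7 r3=0xd6  N=1 Z=0
after 11: r0=0x80 r1=0x81 r2=0x28 r3=0xd6  N=0 Z=0
after 12: r0=0x80 r1=0x81 r2=0x28 r3=0xd6  N=1 Z=0
-- IRQ taken; context saved, return-PC = 13 --
mismatch: r1: reported 0x89 vs actual 0x81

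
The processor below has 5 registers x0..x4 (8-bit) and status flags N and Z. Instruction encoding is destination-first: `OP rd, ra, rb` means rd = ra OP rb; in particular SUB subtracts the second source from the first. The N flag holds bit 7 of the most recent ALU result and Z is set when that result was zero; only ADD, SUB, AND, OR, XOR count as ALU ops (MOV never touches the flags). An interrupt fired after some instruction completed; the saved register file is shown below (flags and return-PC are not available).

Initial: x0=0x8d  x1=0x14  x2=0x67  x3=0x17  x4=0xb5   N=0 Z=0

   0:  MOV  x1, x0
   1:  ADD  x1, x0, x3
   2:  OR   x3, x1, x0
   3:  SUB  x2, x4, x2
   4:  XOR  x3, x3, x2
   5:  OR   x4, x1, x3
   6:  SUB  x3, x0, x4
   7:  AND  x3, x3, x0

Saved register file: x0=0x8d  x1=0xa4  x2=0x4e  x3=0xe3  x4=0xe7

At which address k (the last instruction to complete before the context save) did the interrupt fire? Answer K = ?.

K = 5

after  0: x0=0x8d x1=0x8d x2=0x67 x3=0x17 x4=0xb5  N=0 Z=0
after  1: x0=0x8d x1=0xa4 x2=0x67 x3=0x17 x4=0xb5  N=1 Z=0
after  2: x0=0x8d x1=0xa4 x2=0x67 x3=0xad x4=0xb5  N=1 Z=0
after  3: x0=0x8d x1=0xa4 x2=0x4e x3=0xad x4=0xb5  N=0 Z=0
after  4: x0=0x8d x1=0xa4 x2=0x4e x3=0xe3 x4=0xb5  N=1 Z=0
after  5: x0=0x8d x1=0xa4 x2=0x4e x3=0xe3 x4=0xe7  N=1 Z=0
-- IRQ taken; context saved, return-PC = 6 --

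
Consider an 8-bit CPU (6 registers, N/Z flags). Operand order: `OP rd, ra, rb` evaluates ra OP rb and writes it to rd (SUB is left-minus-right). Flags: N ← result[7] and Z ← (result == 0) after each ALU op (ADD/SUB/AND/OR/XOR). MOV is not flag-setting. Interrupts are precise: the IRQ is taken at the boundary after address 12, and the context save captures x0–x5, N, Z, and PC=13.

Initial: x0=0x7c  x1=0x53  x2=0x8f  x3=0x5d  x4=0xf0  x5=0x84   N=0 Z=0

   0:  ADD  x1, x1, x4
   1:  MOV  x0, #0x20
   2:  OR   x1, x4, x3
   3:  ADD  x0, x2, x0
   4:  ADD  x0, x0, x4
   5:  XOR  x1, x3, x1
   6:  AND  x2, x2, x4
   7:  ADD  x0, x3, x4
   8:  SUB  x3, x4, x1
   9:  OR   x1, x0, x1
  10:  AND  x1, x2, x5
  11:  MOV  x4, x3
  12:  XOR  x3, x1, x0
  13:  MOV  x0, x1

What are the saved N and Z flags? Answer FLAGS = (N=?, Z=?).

FLAGS = (N=1, Z=0)

after  0: x0=0x7c x1=0x43 x2=0x8f x3=0x5d x4=0xf0 x5=0x84  N=0 Z=0
after  1: x0=0x20 x1=0x43 x2=0x8f x3=0x5d x4=0xf0 x5=0x84  N=0 Z=0
after  2: x0=0x20 x1=0xfd x2=0x8f x3=0x5d x4=0xf0 x5=0x84  N=1 Z=0
after  3: x0=0xaf x1=0xfd x2=0x8f x3=0x5d x4=0xf0 x5=0x84  N=1 Z=0
after  4: x0=0x9f x1=0xfd x2=0x8f x3=0x5d x4=0xf0 x5=0x84  N=1 Z=0
after  5: x0=0x9f x1=0xa0 x2=0x8f x3=0x5d x4=0xf0 x5=0x84  N=1 Z=0
after  6: x0=0x9f x1=0xa0 x2=0x80 x3=0x5d x4=0xf0 x5=0x84  N=1 Z=0
after  7: x0=0x4d x1=0xa0 x2=0x80 x3=0x5d x4=0xf0 x5=0x84  N=0 Z=0
after  8: x0=0x4d x1=0xa0 x2=0x80 x3=0x50 x4=0xf0 x5=0x84  N=0 Z=0
after  9: x0=0x4d x1=0xed x2=0x80 x3=0x50 x4=0xf0 x5=0x84  N=1 Z=0
after 10: x0=0x4d x1=0x80 x2=0x80 x3=0x50 x4=0xf0 x5=0x84  N=1 Z=0
after 11: x0=0x4d x1=0x80 x2=0x80 x3=0x50 x4=0x50 x5=0x84  N=1 Z=0
after 12: x0=0x4d x1=0x80 x2=0x80 x3=0xcd x4=0x50 x5=0x84  N=1 Z=0
-- IRQ taken; context saved, return-PC = 13 --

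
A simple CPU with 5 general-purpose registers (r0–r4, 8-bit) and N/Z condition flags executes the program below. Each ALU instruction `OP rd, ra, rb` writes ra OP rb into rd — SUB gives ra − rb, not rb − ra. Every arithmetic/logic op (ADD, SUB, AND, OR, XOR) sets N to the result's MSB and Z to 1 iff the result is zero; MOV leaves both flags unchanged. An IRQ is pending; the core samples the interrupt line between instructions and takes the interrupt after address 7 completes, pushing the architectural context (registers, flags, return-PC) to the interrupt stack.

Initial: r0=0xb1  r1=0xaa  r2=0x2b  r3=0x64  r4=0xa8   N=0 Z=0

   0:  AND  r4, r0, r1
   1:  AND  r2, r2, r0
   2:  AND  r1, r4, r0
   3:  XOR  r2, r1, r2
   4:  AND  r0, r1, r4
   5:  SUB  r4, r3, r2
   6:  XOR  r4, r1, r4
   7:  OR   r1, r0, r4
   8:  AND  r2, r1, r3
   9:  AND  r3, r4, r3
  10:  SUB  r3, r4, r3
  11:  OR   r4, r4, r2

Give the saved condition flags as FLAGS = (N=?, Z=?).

FLAGS = (N=1, Z=0)

after  0: r0=0xb1 r1=0xaa r2=0x2b r3=0x64 r4=0xa0  N=1 Z=0
after  1: r0=0xb1 r1=0xaa r2=0x21 r3=0x64 r4=0xa0  N=0 Z=0
after  2: r0=0xb1 r1=0xa0 r2=0x21 r3=0x64 r4=0xa0  N=1 Z=0
after  3: r0=0xb1 r1=0xa0 r2=0x81 r3=0x64 r4=0xa0  N=1 Z=0
after  4: r0=0xa0 r1=0xa0 r2=0x81 r3=0x64 r4=0xa0  N=1 Z=0
after  5: r0=0xa0 r1=0xa0 r2=0x81 r3=0x64 r4=0xe3  N=1 Z=0
after  6: r0=0xa0 r1=0xa0 r2=0x81 r3=0x64 r4=0x43  N=0 Z=0
after  7: r0=0xa0 r1=0xe3 r2=0x81 r3=0x64 r4=0x43  N=1 Z=0
-- IRQ taken; context saved, return-PC = 8 --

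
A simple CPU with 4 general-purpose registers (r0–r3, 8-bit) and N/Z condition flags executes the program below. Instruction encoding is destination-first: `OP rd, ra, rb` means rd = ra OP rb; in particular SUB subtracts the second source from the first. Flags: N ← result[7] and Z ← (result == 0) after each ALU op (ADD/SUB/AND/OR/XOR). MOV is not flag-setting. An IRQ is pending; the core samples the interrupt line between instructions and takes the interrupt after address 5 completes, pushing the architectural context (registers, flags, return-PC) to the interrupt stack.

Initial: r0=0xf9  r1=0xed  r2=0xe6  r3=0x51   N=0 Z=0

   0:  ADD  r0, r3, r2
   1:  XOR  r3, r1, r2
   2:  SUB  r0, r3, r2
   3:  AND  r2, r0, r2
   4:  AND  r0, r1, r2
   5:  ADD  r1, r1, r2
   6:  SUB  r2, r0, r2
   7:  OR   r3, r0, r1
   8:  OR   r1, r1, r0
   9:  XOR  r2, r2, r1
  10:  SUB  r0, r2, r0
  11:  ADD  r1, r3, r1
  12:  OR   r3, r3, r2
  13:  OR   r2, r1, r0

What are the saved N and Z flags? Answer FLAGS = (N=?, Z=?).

FLAGS = (N=0, Z=0)

after  0: r0=0x37 r1=0xed r2=0xe6 r3=0x51  N=0 Z=0
after  1: r0=0x37 r1=0xed r2=0xe6 r3=0x0b  N=0 Z=0
after  2: r0=0x25 r1=0xed r2=0xe6 r3=0x0b  N=0 Z=0
after  3: r0=0x25 r1=0xed r2=0x24 r3=0x0b  N=0 Z=0
after  4: r0=0x24 r1=0xed r2=0x24 r3=0x0b  N=0 Z=0
after  5: r0=0x24 r1=0x11 r2=0x24 r3=0x0b  N=0 Z=0
-- IRQ taken; context saved, return-PC = 6 --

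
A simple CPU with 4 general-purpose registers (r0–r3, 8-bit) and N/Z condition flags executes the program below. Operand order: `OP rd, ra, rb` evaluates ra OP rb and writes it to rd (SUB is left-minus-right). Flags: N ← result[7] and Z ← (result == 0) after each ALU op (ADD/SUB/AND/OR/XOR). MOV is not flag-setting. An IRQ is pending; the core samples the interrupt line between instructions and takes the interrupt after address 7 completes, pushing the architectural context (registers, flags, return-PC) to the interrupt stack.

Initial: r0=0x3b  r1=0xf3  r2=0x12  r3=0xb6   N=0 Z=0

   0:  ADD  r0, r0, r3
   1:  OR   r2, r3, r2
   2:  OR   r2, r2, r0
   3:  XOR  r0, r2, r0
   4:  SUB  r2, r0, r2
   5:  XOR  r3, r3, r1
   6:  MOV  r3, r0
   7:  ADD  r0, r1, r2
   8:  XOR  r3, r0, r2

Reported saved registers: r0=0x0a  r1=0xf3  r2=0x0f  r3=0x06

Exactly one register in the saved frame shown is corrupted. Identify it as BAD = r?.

after  0: r0=0xf1 r1=0xf3 r2=0x12 r3=0xb6  N=1 Z=0
after  1: r0=0xf1 r1=0xf3 r2=0xb6 r3=0xb6  N=1 Z=0
after  2: r0=0xf1 r1=0xf3 r2=0xf7 r3=0xb6  N=1 Z=0
after  3: r0=0x06 r1=0xf3 r2=0xf7 r3=0xb6  N=0 Z=0
after  4: r0=0x06 r1=0xf3 r2=0x0f r3=0xb6  N=0 Z=0
after  5: r0=0x06 r1=0xf3 r2=0x0f r3=0x45  N=0 Z=0
after  6: r0=0x06 r1=0xf3 r2=0x0f r3=0x06  N=0 Z=0
after  7: r0=0x02 r1=0xf3 r2=0x0f r3=0x06  N=0 Z=0
-- IRQ taken; context saved, return-PC = 8 --
mismatch: r0: reported 0x0a vs actual 0x02

BAD = r0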